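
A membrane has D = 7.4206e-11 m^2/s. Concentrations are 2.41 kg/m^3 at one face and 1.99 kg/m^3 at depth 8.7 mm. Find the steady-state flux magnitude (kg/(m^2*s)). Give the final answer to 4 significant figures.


J = -D * (dC/dx) = D * (C1 - C2) / dx
J = 7.4206e-11 * (2.41 - 1.99) / 8.7e-03
J = 3.582e-09 kg/(m^2*s)


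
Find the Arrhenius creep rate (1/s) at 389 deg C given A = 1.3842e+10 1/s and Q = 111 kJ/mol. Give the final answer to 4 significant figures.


rate = A * exp(-Q / (R*T))
T = 389 + 273.15 = 662.15 K
rate = 1.3842e+10 * exp(-111e3 / (8.314 * 662.15))
rate = 24.24 1/s


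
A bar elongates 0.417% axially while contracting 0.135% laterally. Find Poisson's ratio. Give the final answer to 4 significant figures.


nu = -epsilon_lat / epsilon_axial
Lateral strain is contraction (negative), so using magnitudes:
nu = 0.135 / 0.417
nu = 0.3237


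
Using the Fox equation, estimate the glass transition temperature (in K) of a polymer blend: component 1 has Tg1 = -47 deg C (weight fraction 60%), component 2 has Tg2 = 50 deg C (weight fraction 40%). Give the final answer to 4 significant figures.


1/Tg = w1/Tg1 + w2/Tg2 (in Kelvin)
Tg1 = 226.15 K, Tg2 = 323.15 K
1/Tg = 0.6/226.15 + 0.4/323.15
Tg = 257 K


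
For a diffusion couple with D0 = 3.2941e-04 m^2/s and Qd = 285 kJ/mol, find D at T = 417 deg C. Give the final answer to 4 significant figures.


D = D0 * exp(-Qd / (R*T))
T = 690.15 K
D = 3.2941e-04 * exp(-285e3 / (8.314 * 690.15))
D = 8.84e-26 m^2/s


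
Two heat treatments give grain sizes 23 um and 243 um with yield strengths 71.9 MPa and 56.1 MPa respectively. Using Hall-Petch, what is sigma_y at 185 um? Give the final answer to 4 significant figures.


sigma_y = sigma0 + k / sqrt(d)
1/sqrt(d1) = 1/sqrt(2.3e-05) = 208.514;  1/sqrt(d2) = 64.15
k = (sigma1 - sigma2) / (1/sqrt(d1) - 1/sqrt(d2)) = (71.9 - 56.1) / (208.514 - 64.15) = 0.109445 MPa*m^0.5
sigma0 = sigma1 - k/sqrt(d1) = 71.9 - 0.109445*208.514 = 49.0791 MPa
sigma_y(d3) = 49.0791 + 0.109445 / sqrt(1.85e-04) = 57.13 MPa


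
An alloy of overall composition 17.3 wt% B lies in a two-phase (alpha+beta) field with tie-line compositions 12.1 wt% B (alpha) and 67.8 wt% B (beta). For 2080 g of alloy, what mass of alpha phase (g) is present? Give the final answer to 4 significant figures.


f_alpha = (C_beta - C0) / (C_beta - C_alpha)
f_alpha = (67.8 - 17.3) / (67.8 - 12.1) = 0.906643
m_alpha = f_alpha * m_total = 0.906643 * 2080 = 1886 g


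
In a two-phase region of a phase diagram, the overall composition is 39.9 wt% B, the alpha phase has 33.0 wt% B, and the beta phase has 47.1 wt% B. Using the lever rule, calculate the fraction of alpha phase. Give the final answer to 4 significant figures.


f_alpha = (C_beta - C0) / (C_beta - C_alpha)
f_alpha = (47.1 - 39.9) / (47.1 - 33.0)
f_alpha = 0.5106


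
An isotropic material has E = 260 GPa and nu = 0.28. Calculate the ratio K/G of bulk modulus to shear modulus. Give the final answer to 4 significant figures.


G = E / (2*(1+nu))
G = 260 / (2*(1+0.28)) = 101.563 GPa
K = E / (3*(1-2*nu))
K = 260 / (3*(1-2*0.28)) = 196.97 GPa
K/G = 196.97 / 101.563 = 1.939


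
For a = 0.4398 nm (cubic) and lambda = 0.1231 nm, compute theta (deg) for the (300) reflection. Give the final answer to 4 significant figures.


d = a / sqrt(h^2+k^2+l^2)
d = 0.4398 / sqrt(9) = 0.1466 nm
lambda = 2*d*sin(theta)  =>  sin(theta) = lambda / (2*d)
sin(theta) = 0.1231 / (2 * 0.1466) = 0.41985
theta = 24.83 deg


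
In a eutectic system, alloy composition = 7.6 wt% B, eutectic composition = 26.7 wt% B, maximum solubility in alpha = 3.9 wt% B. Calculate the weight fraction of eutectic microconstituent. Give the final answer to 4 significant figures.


f_primary = (C_e - C0) / (C_e - C_alpha_max)
f_primary = (26.7 - 7.6) / (26.7 - 3.9)
f_primary = 0.837719
f_eutectic = 1 - 0.837719 = 0.1623


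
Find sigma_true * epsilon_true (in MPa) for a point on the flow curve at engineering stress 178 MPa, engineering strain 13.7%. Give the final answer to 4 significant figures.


sigma_true = sigma_eng * (1 + epsilon_eng)
sigma_true = 178 * (1 + 0.137) = 202.386 MPa
epsilon_true = ln(1 + epsilon_eng)
epsilon_true = ln(1 + 0.137) = 0.128393
sigma_true * epsilon_true = 202.386 * 0.128393 = 25.98 MPa


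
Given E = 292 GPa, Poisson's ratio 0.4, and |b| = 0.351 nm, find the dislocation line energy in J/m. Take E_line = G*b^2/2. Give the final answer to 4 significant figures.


Step 1: G = E / (2*(1+nu))
G = 292 / (2*(1+0.4)) = 104.286 GPa = 1.04286e+11 Pa
Step 2: E_line = G*b^2/2
b = 0.351 nm = 3.51e-10 m
E_line = 0.5 * 1.04286e+11 * (3.51e-10)^2 = 6.424e-09 J/m


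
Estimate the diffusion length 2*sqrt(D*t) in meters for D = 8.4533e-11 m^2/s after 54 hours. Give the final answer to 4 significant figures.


t = 54 hr = 194400 s
Diffusion length = 2*sqrt(D*t)
= 2*sqrt(8.4533e-11 * 194400)
= 8.108e-03 m


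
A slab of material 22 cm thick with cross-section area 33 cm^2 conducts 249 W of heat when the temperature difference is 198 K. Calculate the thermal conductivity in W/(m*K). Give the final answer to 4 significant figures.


k = Q*L / (A*dT)
L = 0.22 m, A = 3.3e-03 m^2
k = 249 * 0.22 / (3.3e-03 * 198)
k = 83.84 W/(m*K)


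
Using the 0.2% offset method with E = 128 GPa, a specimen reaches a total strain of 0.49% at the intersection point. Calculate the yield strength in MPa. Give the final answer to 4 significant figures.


Offset strain = 0.002
Elastic strain at yield = total_strain - offset = 4.9e-03 - 0.002 = 2.9e-03
sigma_y = E * elastic_strain = 128000 * 2.9e-03
sigma_y = 371.2 MPa


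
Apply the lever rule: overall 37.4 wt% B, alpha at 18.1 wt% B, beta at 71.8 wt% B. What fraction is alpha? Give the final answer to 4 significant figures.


f_alpha = (C_beta - C0) / (C_beta - C_alpha)
f_alpha = (71.8 - 37.4) / (71.8 - 18.1)
f_alpha = 0.6406


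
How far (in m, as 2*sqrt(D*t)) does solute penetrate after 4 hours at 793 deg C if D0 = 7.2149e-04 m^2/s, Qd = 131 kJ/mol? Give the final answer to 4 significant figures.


Step 1: D = D0 * exp(-Qd/(R*T))
T = 1066.15 K
D = 7.2149e-04 * exp(-131e3 / (8.314 * 1066.15)) = 2.75311e-10 m^2/s
Step 2: L = 2*sqrt(D*t)
t = 4 h = 14400 s
L = 2*sqrt(2.75311e-10 * 14400) = 3.982e-03 m


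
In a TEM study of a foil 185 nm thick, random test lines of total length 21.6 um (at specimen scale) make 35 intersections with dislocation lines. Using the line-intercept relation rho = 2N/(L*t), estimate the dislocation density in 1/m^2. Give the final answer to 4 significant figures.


rho = 2N / (L * t)
L = 21.6 um = 2.16e-05 m, t = 185 nm = 1.85e-07 m
rho = 2 * 35 / (2.16e-05 * 1.85e-07)
rho = 1.752e+13 1/m^2


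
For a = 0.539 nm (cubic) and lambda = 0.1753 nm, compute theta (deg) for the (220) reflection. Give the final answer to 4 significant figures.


d = a / sqrt(h^2+k^2+l^2)
d = 0.539 / sqrt(8) = 0.190565 nm
lambda = 2*d*sin(theta)  =>  sin(theta) = lambda / (2*d)
sin(theta) = 0.1753 / (2 * 0.190565) = 0.459947
theta = 27.38 deg


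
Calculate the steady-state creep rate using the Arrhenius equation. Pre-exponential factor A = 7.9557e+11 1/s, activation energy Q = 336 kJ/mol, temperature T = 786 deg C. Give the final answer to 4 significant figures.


rate = A * exp(-Q / (R*T))
T = 786 + 273.15 = 1059.15 K
rate = 7.9557e+11 * exp(-336e3 / (8.314 * 1059.15))
rate = 2.135e-05 1/s


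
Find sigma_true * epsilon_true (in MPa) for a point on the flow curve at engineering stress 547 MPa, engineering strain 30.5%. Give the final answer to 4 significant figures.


sigma_true = sigma_eng * (1 + epsilon_eng)
sigma_true = 547 * (1 + 0.305) = 713.835 MPa
epsilon_true = ln(1 + epsilon_eng)
epsilon_true = ln(1 + 0.305) = 0.266203
sigma_true * epsilon_true = 713.835 * 0.266203 = 190 MPa


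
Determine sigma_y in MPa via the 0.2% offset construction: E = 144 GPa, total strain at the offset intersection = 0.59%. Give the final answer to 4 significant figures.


Offset strain = 0.002
Elastic strain at yield = total_strain - offset = 5.9e-03 - 0.002 = 3.9e-03
sigma_y = E * elastic_strain = 144000 * 3.9e-03
sigma_y = 561.6 MPa


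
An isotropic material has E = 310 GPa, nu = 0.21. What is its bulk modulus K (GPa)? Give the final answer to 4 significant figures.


K = E / (3*(1-2*nu))
K = 310 / (3*(1-2*0.21))
K = 178.2 GPa


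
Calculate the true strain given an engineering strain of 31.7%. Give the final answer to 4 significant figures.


epsilon_true = ln(1 + epsilon_eng)
epsilon_true = ln(1 + 0.317)
epsilon_true = 0.2754


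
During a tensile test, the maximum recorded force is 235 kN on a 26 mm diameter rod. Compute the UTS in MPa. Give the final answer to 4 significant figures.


A0 = pi*(d/2)^2 = pi*(26/2)^2 = 530.929 mm^2
UTS = F_max / A0 = 235*1000 / 530.929
UTS = 442.6 MPa


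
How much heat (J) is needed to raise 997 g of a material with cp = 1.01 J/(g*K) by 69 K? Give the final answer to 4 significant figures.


Q = m * cp * dT
Q = 997 * 1.01 * 69
Q = 69480 J


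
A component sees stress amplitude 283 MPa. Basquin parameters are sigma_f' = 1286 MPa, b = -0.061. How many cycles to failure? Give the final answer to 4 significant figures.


sigma_a = sigma_f' * (2*Nf)^b
2*Nf = (sigma_a / sigma_f')^(1/b)
2*Nf = (283 / 1286)^(1/-0.061)
2*Nf = 5.99713e+10
Nf = 2.999e+10 cycles


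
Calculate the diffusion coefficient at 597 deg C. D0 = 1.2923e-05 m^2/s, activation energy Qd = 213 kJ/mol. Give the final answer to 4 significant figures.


D = D0 * exp(-Qd / (R*T))
T = 870.15 K
D = 1.2923e-05 * exp(-213e3 / (8.314 * 870.15))
D = 2.112e-18 m^2/s


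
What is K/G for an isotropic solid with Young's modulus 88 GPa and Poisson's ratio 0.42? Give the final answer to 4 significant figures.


G = E / (2*(1+nu))
G = 88 / (2*(1+0.42)) = 30.9859 GPa
K = E / (3*(1-2*nu))
K = 88 / (3*(1-2*0.42)) = 183.333 GPa
K/G = 183.333 / 30.9859 = 5.917


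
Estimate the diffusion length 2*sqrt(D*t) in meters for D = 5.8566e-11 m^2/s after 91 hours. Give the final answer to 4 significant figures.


t = 91 hr = 327600 s
Diffusion length = 2*sqrt(D*t)
= 2*sqrt(5.8566e-11 * 327600)
= 8.76e-03 m


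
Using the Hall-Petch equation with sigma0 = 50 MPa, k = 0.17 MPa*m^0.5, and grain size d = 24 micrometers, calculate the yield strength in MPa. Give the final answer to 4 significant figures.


sigma_y = sigma0 + k / sqrt(d)
d = 24 um = 2.4e-05 m
sigma_y = 50 + 0.17 / sqrt(2.4e-05)
sigma_y = 84.7 MPa


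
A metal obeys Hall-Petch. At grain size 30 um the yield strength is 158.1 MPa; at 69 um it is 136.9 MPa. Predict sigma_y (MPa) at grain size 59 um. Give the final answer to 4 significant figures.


sigma_y = sigma0 + k / sqrt(d)
1/sqrt(d1) = 1/sqrt(3e-05) = 182.574;  1/sqrt(d2) = 120.386
k = (sigma1 - sigma2) / (1/sqrt(d1) - 1/sqrt(d2)) = (158.1 - 136.9) / (182.574 - 120.386) = 0.3409 MPa*m^0.5
sigma0 = sigma1 - k/sqrt(d1) = 158.1 - 0.3409*182.574 = 95.8605 MPa
sigma_y(d3) = 95.8605 + 0.3409 / sqrt(5.9e-05) = 140.2 MPa


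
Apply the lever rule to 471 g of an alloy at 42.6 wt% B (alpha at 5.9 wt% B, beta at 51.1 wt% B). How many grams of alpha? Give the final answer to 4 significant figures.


f_alpha = (C_beta - C0) / (C_beta - C_alpha)
f_alpha = (51.1 - 42.6) / (51.1 - 5.9) = 0.188053
m_alpha = f_alpha * m_total = 0.188053 * 471 = 88.57 g


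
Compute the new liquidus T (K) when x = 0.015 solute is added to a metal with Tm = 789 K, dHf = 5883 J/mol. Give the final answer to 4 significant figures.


dT = R*Tm^2*x / dHf
dT = 8.314 * 789^2 * 0.015 / 5883
dT = 13.1964 K
T_new = 789 - 13.1964 = 775.8 K


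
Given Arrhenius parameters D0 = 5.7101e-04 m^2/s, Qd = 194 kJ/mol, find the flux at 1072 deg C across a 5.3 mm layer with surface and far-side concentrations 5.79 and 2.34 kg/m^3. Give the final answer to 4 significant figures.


Step 1: D = D0 * exp(-Qd/(R*T))
T = 1072 + 273.15 = 1345.15 K
D = 5.7101e-04 * exp(-194e3 / (8.314 * 1345.15)) = 1.67108e-11 m^2/s
Step 2: J = D * (C1 - C2) / dx
J = 1.67108e-11 * (5.79 - 2.34) / 5.3e-03
J = 1.088e-08 kg/(m^2*s)


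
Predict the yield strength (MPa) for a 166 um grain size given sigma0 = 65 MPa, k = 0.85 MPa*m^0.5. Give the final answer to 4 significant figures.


sigma_y = sigma0 + k / sqrt(d)
d = 166 um = 1.66e-04 m
sigma_y = 65 + 0.85 / sqrt(1.66e-04)
sigma_y = 131 MPa


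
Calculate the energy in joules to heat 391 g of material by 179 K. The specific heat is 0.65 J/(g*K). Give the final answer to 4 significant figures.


Q = m * cp * dT
Q = 391 * 0.65 * 179
Q = 45490 J


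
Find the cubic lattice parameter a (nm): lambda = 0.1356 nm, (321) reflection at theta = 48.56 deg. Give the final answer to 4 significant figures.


d = lambda / (2*sin(theta))
d = 0.1356 / (2*sin(48.56 deg))
d = 0.0904423 nm
a = d * sqrt(h^2+k^2+l^2) = 0.0904423 * sqrt(14)
a = 0.3384 nm


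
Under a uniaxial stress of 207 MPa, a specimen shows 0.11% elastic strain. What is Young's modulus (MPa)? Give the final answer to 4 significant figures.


E = sigma / epsilon
epsilon = 0.11% = 1.1e-03
E = 207 / 1.1e-03
E = 188200 MPa


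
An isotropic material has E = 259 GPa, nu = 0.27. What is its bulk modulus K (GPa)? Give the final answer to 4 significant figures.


K = E / (3*(1-2*nu))
K = 259 / (3*(1-2*0.27))
K = 187.7 GPa


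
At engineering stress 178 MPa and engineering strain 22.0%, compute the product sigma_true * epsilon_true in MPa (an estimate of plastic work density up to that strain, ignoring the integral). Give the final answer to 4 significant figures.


sigma_true = sigma_eng * (1 + epsilon_eng)
sigma_true = 178 * (1 + 0.22) = 217.16 MPa
epsilon_true = ln(1 + epsilon_eng)
epsilon_true = ln(1 + 0.22) = 0.198851
sigma_true * epsilon_true = 217.16 * 0.198851 = 43.18 MPa


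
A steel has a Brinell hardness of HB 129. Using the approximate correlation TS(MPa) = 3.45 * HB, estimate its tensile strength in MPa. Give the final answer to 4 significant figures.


TS (MPa) = 3.45 * HB
TS = 3.45 * 129
TS = 445.1 MPa


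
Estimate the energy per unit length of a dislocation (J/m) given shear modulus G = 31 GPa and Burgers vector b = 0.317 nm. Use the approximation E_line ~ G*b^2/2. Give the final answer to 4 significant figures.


E = G*b^2/2
b = 0.317 nm = 3.17e-10 m
G = 31 GPa = 3.1e+10 Pa
E = 0.5 * 3.1e+10 * (3.17e-10)^2
E = 1.558e-09 J/m


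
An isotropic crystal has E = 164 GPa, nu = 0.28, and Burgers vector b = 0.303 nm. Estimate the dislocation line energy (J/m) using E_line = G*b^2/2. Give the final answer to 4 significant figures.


Step 1: G = E / (2*(1+nu))
G = 164 / (2*(1+0.28)) = 64.0625 GPa = 6.40625e+10 Pa
Step 2: E_line = G*b^2/2
b = 0.303 nm = 3.03e-10 m
E_line = 0.5 * 6.40625e+10 * (3.03e-10)^2 = 2.941e-09 J/m


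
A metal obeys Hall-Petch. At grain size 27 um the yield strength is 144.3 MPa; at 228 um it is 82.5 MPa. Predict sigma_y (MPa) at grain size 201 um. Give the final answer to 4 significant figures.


sigma_y = sigma0 + k / sqrt(d)
1/sqrt(d1) = 1/sqrt(2.7e-05) = 192.45;  1/sqrt(d2) = 66.2266
k = (sigma1 - sigma2) / (1/sqrt(d1) - 1/sqrt(d2)) = (144.3 - 82.5) / (192.45 - 66.2266) = 0.489608 MPa*m^0.5
sigma0 = sigma1 - k/sqrt(d1) = 144.3 - 0.489608*192.45 = 50.0749 MPa
sigma_y(d3) = 50.0749 + 0.489608 / sqrt(2.01e-04) = 84.61 MPa


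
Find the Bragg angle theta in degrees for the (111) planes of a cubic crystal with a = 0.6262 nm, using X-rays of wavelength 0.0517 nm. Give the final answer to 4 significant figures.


d = a / sqrt(h^2+k^2+l^2)
d = 0.6262 / sqrt(3) = 0.361537 nm
lambda = 2*d*sin(theta)  =>  sin(theta) = lambda / (2*d)
sin(theta) = 0.0517 / (2 * 0.361537) = 0.0715003
theta = 4.1 deg


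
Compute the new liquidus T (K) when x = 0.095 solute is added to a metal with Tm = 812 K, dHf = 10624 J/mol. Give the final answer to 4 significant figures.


dT = R*Tm^2*x / dHf
dT = 8.314 * 812^2 * 0.095 / 10624
dT = 49.0182 K
T_new = 812 - 49.0182 = 763 K


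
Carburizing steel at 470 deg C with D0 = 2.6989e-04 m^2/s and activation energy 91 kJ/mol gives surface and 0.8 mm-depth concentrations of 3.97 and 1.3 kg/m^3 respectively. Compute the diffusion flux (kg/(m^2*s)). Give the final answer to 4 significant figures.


Step 1: D = D0 * exp(-Qd/(R*T))
T = 470 + 273.15 = 743.15 K
D = 2.6989e-04 * exp(-91e3 / (8.314 * 743.15)) = 1.08326e-10 m^2/s
Step 2: J = D * (C1 - C2) / dx
J = 1.08326e-10 * (3.97 - 1.3) / 8e-04
J = 3.615e-07 kg/(m^2*s)


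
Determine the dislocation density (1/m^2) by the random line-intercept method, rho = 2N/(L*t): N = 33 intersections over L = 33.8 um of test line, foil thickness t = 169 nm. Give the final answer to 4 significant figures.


rho = 2N / (L * t)
L = 33.8 um = 3.38e-05 m, t = 169 nm = 1.69e-07 m
rho = 2 * 33 / (3.38e-05 * 1.69e-07)
rho = 1.155e+13 1/m^2


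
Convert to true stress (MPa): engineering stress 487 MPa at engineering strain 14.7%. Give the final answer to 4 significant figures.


sigma_true = sigma_eng * (1 + epsilon_eng)
sigma_true = 487 * (1 + 0.147)
sigma_true = 558.6 MPa


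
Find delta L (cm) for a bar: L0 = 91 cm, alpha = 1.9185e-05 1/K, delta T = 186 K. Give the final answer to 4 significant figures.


dL = L0 * alpha * dT
dL = 91 * 1.9185e-05 * 186
dL = 0.3247 cm


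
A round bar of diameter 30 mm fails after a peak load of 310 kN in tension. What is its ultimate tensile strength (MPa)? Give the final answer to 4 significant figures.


A0 = pi*(d/2)^2 = pi*(30/2)^2 = 706.858 mm^2
UTS = F_max / A0 = 310*1000 / 706.858
UTS = 438.6 MPa


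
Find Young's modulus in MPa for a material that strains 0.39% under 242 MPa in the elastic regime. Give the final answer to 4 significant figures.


E = sigma / epsilon
epsilon = 0.39% = 3.9e-03
E = 242 / 3.9e-03
E = 62050 MPa


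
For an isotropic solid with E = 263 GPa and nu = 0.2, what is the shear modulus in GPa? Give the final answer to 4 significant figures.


G = E / (2*(1+nu))
G = 263 / (2*(1+0.2))
G = 109.6 GPa


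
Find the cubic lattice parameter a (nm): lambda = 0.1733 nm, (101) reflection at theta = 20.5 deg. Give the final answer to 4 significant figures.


d = lambda / (2*sin(theta))
d = 0.1733 / (2*sin(20.5 deg))
d = 0.247425 nm
a = d * sqrt(h^2+k^2+l^2) = 0.247425 * sqrt(2)
a = 0.3499 nm


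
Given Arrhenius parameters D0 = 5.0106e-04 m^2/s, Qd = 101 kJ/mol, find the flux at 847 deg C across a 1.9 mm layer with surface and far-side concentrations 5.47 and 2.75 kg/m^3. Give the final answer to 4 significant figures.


Step 1: D = D0 * exp(-Qd/(R*T))
T = 847 + 273.15 = 1120.15 K
D = 5.0106e-04 * exp(-101e3 / (8.314 * 1120.15)) = 9.77024e-09 m^2/s
Step 2: J = D * (C1 - C2) / dx
J = 9.77024e-09 * (5.47 - 2.75) / 1.9e-03
J = 1.399e-05 kg/(m^2*s)


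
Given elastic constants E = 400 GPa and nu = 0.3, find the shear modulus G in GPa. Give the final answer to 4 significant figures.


G = E / (2*(1+nu))
G = 400 / (2*(1+0.3))
G = 153.8 GPa


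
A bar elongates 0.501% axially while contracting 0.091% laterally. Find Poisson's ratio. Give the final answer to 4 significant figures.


nu = -epsilon_lat / epsilon_axial
Lateral strain is contraction (negative), so using magnitudes:
nu = 0.091 / 0.501
nu = 0.1816


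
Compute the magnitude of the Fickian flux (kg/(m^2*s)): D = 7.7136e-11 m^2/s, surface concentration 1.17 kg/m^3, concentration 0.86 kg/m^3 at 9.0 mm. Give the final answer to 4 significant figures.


J = -D * (dC/dx) = D * (C1 - C2) / dx
J = 7.7136e-11 * (1.17 - 0.86) / 9e-03
J = 2.657e-09 kg/(m^2*s)


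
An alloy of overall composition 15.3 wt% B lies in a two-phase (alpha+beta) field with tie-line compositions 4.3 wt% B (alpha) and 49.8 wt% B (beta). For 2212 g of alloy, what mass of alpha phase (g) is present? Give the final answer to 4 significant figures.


f_alpha = (C_beta - C0) / (C_beta - C_alpha)
f_alpha = (49.8 - 15.3) / (49.8 - 4.3) = 0.758242
m_alpha = f_alpha * m_total = 0.758242 * 2212 = 1677 g


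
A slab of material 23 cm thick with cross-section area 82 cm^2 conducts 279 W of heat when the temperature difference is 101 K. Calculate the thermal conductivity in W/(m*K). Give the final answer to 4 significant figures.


k = Q*L / (A*dT)
L = 0.23 m, A = 8.2e-03 m^2
k = 279 * 0.23 / (8.2e-03 * 101)
k = 77.48 W/(m*K)


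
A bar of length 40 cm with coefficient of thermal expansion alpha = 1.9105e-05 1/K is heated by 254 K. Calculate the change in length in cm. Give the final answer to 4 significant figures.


dL = L0 * alpha * dT
dL = 40 * 1.9105e-05 * 254
dL = 0.1941 cm


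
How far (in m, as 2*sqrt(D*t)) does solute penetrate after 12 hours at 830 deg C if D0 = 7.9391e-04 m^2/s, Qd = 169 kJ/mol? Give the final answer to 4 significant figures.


Step 1: D = D0 * exp(-Qd/(R*T))
T = 1103.15 K
D = 7.9391e-04 * exp(-169e3 / (8.314 * 1103.15)) = 7.89328e-12 m^2/s
Step 2: L = 2*sqrt(D*t)
t = 12 h = 43200 s
L = 2*sqrt(7.89328e-12 * 43200) = 1.168e-03 m


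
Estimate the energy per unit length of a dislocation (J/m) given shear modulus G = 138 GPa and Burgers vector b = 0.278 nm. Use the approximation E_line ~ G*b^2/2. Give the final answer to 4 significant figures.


E = G*b^2/2
b = 0.278 nm = 2.78e-10 m
G = 138 GPa = 1.38e+11 Pa
E = 0.5 * 1.38e+11 * (2.78e-10)^2
E = 5.333e-09 J/m


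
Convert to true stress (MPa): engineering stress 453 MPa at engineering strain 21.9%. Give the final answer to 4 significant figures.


sigma_true = sigma_eng * (1 + epsilon_eng)
sigma_true = 453 * (1 + 0.219)
sigma_true = 552.2 MPa


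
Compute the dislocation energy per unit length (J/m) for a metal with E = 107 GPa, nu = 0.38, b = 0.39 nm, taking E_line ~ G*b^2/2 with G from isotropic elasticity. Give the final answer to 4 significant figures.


Step 1: G = E / (2*(1+nu))
G = 107 / (2*(1+0.38)) = 38.7681 GPa = 3.87681e+10 Pa
Step 2: E_line = G*b^2/2
b = 0.39 nm = 3.9e-10 m
E_line = 0.5 * 3.87681e+10 * (3.9e-10)^2 = 2.948e-09 J/m


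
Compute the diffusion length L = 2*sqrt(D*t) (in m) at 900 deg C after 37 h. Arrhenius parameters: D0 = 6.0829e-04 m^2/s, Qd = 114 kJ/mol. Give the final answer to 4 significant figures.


Step 1: D = D0 * exp(-Qd/(R*T))
T = 1173.15 K
D = 6.0829e-04 * exp(-114e3 / (8.314 * 1173.15)) = 5.1058e-09 m^2/s
Step 2: L = 2*sqrt(D*t)
t = 37 h = 133200 s
L = 2*sqrt(5.1058e-09 * 133200) = 0.05216 m


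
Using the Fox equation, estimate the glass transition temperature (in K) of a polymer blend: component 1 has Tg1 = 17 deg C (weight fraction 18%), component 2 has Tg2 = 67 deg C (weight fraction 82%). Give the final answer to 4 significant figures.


1/Tg = w1/Tg1 + w2/Tg2 (in Kelvin)
Tg1 = 290.15 K, Tg2 = 340.15 K
1/Tg = 0.18/290.15 + 0.82/340.15
Tg = 329.9 K


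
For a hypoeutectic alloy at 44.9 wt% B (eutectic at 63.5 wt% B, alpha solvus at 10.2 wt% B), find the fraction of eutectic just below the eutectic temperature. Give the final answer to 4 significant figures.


f_primary = (C_e - C0) / (C_e - C_alpha_max)
f_primary = (63.5 - 44.9) / (63.5 - 10.2)
f_primary = 0.348968
f_eutectic = 1 - 0.348968 = 0.651


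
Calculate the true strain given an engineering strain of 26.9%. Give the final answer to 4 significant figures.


epsilon_true = ln(1 + epsilon_eng)
epsilon_true = ln(1 + 0.269)
epsilon_true = 0.2382


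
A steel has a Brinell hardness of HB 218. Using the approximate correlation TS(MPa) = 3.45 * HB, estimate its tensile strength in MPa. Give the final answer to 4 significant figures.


TS (MPa) = 3.45 * HB
TS = 3.45 * 218
TS = 752.1 MPa


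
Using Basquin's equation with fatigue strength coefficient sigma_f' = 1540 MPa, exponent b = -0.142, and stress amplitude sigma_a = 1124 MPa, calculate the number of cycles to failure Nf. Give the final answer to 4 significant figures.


sigma_a = sigma_f' * (2*Nf)^b
2*Nf = (sigma_a / sigma_f')^(1/b)
2*Nf = (1124 / 1540)^(1/-0.142)
2*Nf = 9.18458
Nf = 4.592 cycles


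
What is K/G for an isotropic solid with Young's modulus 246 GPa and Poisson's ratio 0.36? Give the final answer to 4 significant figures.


G = E / (2*(1+nu))
G = 246 / (2*(1+0.36)) = 90.4412 GPa
K = E / (3*(1-2*nu))
K = 246 / (3*(1-2*0.36)) = 292.857 GPa
K/G = 292.857 / 90.4412 = 3.238


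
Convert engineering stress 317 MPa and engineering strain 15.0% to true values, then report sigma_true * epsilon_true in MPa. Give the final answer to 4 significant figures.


sigma_true = sigma_eng * (1 + epsilon_eng)
sigma_true = 317 * (1 + 0.15) = 364.55 MPa
epsilon_true = ln(1 + epsilon_eng)
epsilon_true = ln(1 + 0.15) = 0.139762
sigma_true * epsilon_true = 364.55 * 0.139762 = 50.95 MPa


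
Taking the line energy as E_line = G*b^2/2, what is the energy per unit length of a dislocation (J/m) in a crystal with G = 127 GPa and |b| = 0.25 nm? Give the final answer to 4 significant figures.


E = G*b^2/2
b = 0.25 nm = 2.5e-10 m
G = 127 GPa = 1.27e+11 Pa
E = 0.5 * 1.27e+11 * (2.5e-10)^2
E = 3.969e-09 J/m


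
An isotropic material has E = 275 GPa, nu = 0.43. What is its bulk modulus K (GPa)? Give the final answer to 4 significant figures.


K = E / (3*(1-2*nu))
K = 275 / (3*(1-2*0.43))
K = 654.8 GPa


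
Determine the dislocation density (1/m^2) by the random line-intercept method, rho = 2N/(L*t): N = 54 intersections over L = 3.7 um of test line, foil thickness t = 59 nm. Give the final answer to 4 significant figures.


rho = 2N / (L * t)
L = 3.7 um = 3.7e-06 m, t = 59 nm = 5.9e-08 m
rho = 2 * 54 / (3.7e-06 * 5.9e-08)
rho = 4.947e+14 1/m^2


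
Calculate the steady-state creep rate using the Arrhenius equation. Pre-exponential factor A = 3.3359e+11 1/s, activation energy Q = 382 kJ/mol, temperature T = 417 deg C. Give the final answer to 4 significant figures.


rate = A * exp(-Q / (R*T))
T = 417 + 273.15 = 690.15 K
rate = 3.3359e+11 * exp(-382e3 / (8.314 * 690.15))
rate = 4.075e-18 1/s


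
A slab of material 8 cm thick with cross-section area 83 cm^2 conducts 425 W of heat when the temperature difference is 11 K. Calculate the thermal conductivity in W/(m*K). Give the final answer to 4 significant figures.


k = Q*L / (A*dT)
L = 0.08 m, A = 8.3e-03 m^2
k = 425 * 0.08 / (8.3e-03 * 11)
k = 372.4 W/(m*K)


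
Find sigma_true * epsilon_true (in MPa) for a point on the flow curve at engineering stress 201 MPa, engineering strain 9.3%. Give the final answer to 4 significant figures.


sigma_true = sigma_eng * (1 + epsilon_eng)
sigma_true = 201 * (1 + 0.093) = 219.693 MPa
epsilon_true = ln(1 + epsilon_eng)
epsilon_true = ln(1 + 0.093) = 0.0889262
sigma_true * epsilon_true = 219.693 * 0.0889262 = 19.54 MPa


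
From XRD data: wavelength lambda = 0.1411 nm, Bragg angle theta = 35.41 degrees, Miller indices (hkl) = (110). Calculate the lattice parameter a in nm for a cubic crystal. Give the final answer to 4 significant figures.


d = lambda / (2*sin(theta))
d = 0.1411 / (2*sin(35.41 deg))
d = 0.121759 nm
a = d * sqrt(h^2+k^2+l^2) = 0.121759 * sqrt(2)
a = 0.1722 nm


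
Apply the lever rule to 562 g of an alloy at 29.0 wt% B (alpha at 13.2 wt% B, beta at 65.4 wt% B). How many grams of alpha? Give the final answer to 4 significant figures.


f_alpha = (C_beta - C0) / (C_beta - C_alpha)
f_alpha = (65.4 - 29.0) / (65.4 - 13.2) = 0.697318
m_alpha = f_alpha * m_total = 0.697318 * 562 = 391.9 g


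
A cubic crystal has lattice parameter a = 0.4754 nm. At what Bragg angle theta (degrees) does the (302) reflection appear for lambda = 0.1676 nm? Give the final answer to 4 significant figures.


d = a / sqrt(h^2+k^2+l^2)
d = 0.4754 / sqrt(13) = 0.131852 nm
lambda = 2*d*sin(theta)  =>  sin(theta) = lambda / (2*d)
sin(theta) = 0.1676 / (2 * 0.131852) = 0.63556
theta = 39.46 deg


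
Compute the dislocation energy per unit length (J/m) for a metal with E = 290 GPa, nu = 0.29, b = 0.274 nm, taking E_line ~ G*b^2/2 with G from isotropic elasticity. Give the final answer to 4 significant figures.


Step 1: G = E / (2*(1+nu))
G = 290 / (2*(1+0.29)) = 112.403 GPa = 1.12403e+11 Pa
Step 2: E_line = G*b^2/2
b = 0.274 nm = 2.74e-10 m
E_line = 0.5 * 1.12403e+11 * (2.74e-10)^2 = 4.219e-09 J/m


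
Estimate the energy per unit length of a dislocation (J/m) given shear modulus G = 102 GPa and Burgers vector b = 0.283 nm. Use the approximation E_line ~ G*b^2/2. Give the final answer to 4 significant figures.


E = G*b^2/2
b = 0.283 nm = 2.83e-10 m
G = 102 GPa = 1.02e+11 Pa
E = 0.5 * 1.02e+11 * (2.83e-10)^2
E = 4.085e-09 J/m


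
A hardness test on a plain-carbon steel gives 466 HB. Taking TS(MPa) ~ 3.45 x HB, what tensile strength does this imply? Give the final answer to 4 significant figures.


TS (MPa) = 3.45 * HB
TS = 3.45 * 466
TS = 1608 MPa


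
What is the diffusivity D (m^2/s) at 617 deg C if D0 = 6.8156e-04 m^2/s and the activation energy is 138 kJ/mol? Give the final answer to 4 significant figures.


D = D0 * exp(-Qd / (R*T))
T = 890.15 K
D = 6.8156e-04 * exp(-138e3 / (8.314 * 890.15))
D = 5.436e-12 m^2/s


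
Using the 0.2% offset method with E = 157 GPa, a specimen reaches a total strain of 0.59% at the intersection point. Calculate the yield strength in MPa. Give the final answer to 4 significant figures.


Offset strain = 0.002
Elastic strain at yield = total_strain - offset = 5.9e-03 - 0.002 = 3.9e-03
sigma_y = E * elastic_strain = 157000 * 3.9e-03
sigma_y = 612.3 MPa


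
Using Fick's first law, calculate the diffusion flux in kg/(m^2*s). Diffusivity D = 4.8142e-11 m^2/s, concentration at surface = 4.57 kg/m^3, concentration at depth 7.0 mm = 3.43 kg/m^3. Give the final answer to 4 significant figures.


J = -D * (dC/dx) = D * (C1 - C2) / dx
J = 4.8142e-11 * (4.57 - 3.43) / 7e-03
J = 7.84e-09 kg/(m^2*s)


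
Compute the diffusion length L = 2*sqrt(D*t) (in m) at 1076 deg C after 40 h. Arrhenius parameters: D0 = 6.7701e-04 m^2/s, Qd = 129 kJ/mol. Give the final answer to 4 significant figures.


Step 1: D = D0 * exp(-Qd/(R*T))
T = 1349.15 K
D = 6.7701e-04 * exp(-129e3 / (8.314 * 1349.15)) = 6.85425e-09 m^2/s
Step 2: L = 2*sqrt(D*t)
t = 40 h = 144000 s
L = 2*sqrt(6.85425e-09 * 144000) = 0.06283 m


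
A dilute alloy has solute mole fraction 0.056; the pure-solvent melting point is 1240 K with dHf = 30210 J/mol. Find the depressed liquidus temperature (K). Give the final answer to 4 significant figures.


dT = R*Tm^2*x / dHf
dT = 8.314 * 1240^2 * 0.056 / 30210
dT = 23.6969 K
T_new = 1240 - 23.6969 = 1216 K


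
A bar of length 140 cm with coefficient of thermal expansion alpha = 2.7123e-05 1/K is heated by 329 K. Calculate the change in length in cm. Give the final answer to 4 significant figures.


dL = L0 * alpha * dT
dL = 140 * 2.7123e-05 * 329
dL = 1.249 cm


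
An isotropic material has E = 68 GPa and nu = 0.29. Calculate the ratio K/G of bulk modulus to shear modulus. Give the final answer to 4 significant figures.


G = E / (2*(1+nu))
G = 68 / (2*(1+0.29)) = 26.3566 GPa
K = E / (3*(1-2*nu))
K = 68 / (3*(1-2*0.29)) = 53.9683 GPa
K/G = 53.9683 / 26.3566 = 2.048


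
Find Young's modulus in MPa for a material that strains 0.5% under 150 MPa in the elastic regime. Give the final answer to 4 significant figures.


E = sigma / epsilon
epsilon = 0.5% = 5e-03
E = 150 / 5e-03
E = 30000 MPa


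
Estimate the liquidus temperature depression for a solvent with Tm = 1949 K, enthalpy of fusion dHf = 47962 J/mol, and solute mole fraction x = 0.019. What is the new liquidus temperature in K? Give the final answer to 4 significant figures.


dT = R*Tm^2*x / dHf
dT = 8.314 * 1949^2 * 0.019 / 47962
dT = 12.5109 K
T_new = 1949 - 12.5109 = 1936 K


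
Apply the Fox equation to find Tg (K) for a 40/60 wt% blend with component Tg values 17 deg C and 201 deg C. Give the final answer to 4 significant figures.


1/Tg = w1/Tg1 + w2/Tg2 (in Kelvin)
Tg1 = 290.15 K, Tg2 = 474.15 K
1/Tg = 0.4/290.15 + 0.6/474.15
Tg = 378.2 K


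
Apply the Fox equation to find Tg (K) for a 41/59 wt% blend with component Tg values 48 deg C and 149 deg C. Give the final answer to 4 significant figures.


1/Tg = w1/Tg1 + w2/Tg2 (in Kelvin)
Tg1 = 321.15 K, Tg2 = 422.15 K
1/Tg = 0.41/321.15 + 0.59/422.15
Tg = 373.9 K


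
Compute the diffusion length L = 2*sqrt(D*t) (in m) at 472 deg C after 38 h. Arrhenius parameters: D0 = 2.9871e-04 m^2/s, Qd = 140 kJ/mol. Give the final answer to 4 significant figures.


Step 1: D = D0 * exp(-Qd/(R*T))
T = 745.15 K
D = 2.9871e-04 * exp(-140e3 / (8.314 * 745.15)) = 4.58106e-14 m^2/s
Step 2: L = 2*sqrt(D*t)
t = 38 h = 136800 s
L = 2*sqrt(4.58106e-14 * 136800) = 1.583e-04 m


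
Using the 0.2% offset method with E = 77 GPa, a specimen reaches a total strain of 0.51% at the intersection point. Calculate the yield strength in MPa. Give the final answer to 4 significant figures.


Offset strain = 0.002
Elastic strain at yield = total_strain - offset = 5.1e-03 - 0.002 = 3.1e-03
sigma_y = E * elastic_strain = 77000 * 3.1e-03
sigma_y = 238.7 MPa


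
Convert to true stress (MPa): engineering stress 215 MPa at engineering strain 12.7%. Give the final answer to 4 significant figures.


sigma_true = sigma_eng * (1 + epsilon_eng)
sigma_true = 215 * (1 + 0.127)
sigma_true = 242.3 MPa


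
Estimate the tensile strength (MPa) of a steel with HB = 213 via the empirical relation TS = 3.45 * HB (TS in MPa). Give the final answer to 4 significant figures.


TS (MPa) = 3.45 * HB
TS = 3.45 * 213
TS = 734.9 MPa


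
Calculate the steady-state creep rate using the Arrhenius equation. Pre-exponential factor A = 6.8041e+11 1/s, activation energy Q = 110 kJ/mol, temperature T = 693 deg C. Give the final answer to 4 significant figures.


rate = A * exp(-Q / (R*T))
T = 693 + 273.15 = 966.15 K
rate = 6.8041e+11 * exp(-110e3 / (8.314 * 966.15))
rate = 768100 1/s


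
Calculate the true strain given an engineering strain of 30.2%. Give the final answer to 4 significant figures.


epsilon_true = ln(1 + epsilon_eng)
epsilon_true = ln(1 + 0.302)
epsilon_true = 0.2639


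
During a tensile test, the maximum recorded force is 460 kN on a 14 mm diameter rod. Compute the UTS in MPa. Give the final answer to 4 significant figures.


A0 = pi*(d/2)^2 = pi*(14/2)^2 = 153.938 mm^2
UTS = F_max / A0 = 460*1000 / 153.938
UTS = 2988 MPa


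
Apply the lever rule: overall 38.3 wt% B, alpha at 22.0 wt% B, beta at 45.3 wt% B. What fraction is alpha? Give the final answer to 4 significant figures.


f_alpha = (C_beta - C0) / (C_beta - C_alpha)
f_alpha = (45.3 - 38.3) / (45.3 - 22.0)
f_alpha = 0.3004


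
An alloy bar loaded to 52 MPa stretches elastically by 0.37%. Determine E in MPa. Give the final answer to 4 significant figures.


E = sigma / epsilon
epsilon = 0.37% = 3.7e-03
E = 52 / 3.7e-03
E = 14050 MPa


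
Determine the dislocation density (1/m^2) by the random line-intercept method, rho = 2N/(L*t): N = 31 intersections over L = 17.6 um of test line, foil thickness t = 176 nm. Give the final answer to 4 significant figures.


rho = 2N / (L * t)
L = 17.6 um = 1.76e-05 m, t = 176 nm = 1.76e-07 m
rho = 2 * 31 / (1.76e-05 * 1.76e-07)
rho = 2.002e+13 1/m^2


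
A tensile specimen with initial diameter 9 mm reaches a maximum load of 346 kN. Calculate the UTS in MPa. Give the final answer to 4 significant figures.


A0 = pi*(d/2)^2 = pi*(9/2)^2 = 63.6173 mm^2
UTS = F_max / A0 = 346*1000 / 63.6173
UTS = 5439 MPa


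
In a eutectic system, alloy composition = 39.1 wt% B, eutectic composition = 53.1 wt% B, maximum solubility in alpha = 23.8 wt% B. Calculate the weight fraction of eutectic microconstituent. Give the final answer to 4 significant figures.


f_primary = (C_e - C0) / (C_e - C_alpha_max)
f_primary = (53.1 - 39.1) / (53.1 - 23.8)
f_primary = 0.477816
f_eutectic = 1 - 0.477816 = 0.5222


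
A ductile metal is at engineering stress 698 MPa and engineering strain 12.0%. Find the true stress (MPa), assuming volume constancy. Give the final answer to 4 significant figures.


sigma_true = sigma_eng * (1 + epsilon_eng)
sigma_true = 698 * (1 + 0.12)
sigma_true = 781.8 MPa


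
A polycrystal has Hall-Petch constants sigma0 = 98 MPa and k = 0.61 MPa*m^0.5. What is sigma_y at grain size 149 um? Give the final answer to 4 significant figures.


sigma_y = sigma0 + k / sqrt(d)
d = 149 um = 1.49e-04 m
sigma_y = 98 + 0.61 / sqrt(1.49e-04)
sigma_y = 148 MPa


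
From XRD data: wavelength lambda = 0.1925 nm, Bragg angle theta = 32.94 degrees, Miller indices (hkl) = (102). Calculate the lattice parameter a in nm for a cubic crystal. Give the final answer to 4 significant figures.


d = lambda / (2*sin(theta))
d = 0.1925 / (2*sin(32.94 deg))
d = 0.177008 nm
a = d * sqrt(h^2+k^2+l^2) = 0.177008 * sqrt(5)
a = 0.3958 nm


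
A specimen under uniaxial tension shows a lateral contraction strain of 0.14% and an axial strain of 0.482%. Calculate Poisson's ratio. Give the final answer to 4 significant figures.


nu = -epsilon_lat / epsilon_axial
Lateral strain is contraction (negative), so using magnitudes:
nu = 0.14 / 0.482
nu = 0.2905


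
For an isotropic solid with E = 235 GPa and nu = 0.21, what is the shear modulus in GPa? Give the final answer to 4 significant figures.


G = E / (2*(1+nu))
G = 235 / (2*(1+0.21))
G = 97.11 GPa


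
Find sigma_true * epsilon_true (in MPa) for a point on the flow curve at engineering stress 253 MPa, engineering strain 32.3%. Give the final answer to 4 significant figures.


sigma_true = sigma_eng * (1 + epsilon_eng)
sigma_true = 253 * (1 + 0.323) = 334.719 MPa
epsilon_true = ln(1 + epsilon_eng)
epsilon_true = ln(1 + 0.323) = 0.279902
sigma_true * epsilon_true = 334.719 * 0.279902 = 93.69 MPa


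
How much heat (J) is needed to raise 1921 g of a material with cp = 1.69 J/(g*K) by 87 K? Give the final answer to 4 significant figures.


Q = m * cp * dT
Q = 1921 * 1.69 * 87
Q = 282400 J


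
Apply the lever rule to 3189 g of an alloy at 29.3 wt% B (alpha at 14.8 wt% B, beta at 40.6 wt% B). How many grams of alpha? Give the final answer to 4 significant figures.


f_alpha = (C_beta - C0) / (C_beta - C_alpha)
f_alpha = (40.6 - 29.3) / (40.6 - 14.8) = 0.437984
m_alpha = f_alpha * m_total = 0.437984 * 3189 = 1397 g


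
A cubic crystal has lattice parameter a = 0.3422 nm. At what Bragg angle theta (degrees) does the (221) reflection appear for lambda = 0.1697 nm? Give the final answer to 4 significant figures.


d = a / sqrt(h^2+k^2+l^2)
d = 0.3422 / sqrt(9) = 0.114067 nm
lambda = 2*d*sin(theta)  =>  sin(theta) = lambda / (2*d)
sin(theta) = 0.1697 / (2 * 0.114067) = 0.743863
theta = 48.06 deg


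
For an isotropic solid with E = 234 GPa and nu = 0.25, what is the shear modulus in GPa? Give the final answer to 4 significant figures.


G = E / (2*(1+nu))
G = 234 / (2*(1+0.25))
G = 93.6 GPa


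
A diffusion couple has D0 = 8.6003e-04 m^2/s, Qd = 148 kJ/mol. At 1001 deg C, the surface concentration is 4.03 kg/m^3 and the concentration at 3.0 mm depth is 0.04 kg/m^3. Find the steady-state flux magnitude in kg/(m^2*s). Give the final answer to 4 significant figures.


Step 1: D = D0 * exp(-Qd/(R*T))
T = 1001 + 273.15 = 1274.15 K
D = 8.6003e-04 * exp(-148e3 / (8.314 * 1274.15)) = 7.36096e-10 m^2/s
Step 2: J = D * (C1 - C2) / dx
J = 7.36096e-10 * (4.03 - 0.04) / 3e-03
J = 9.79e-07 kg/(m^2*s)


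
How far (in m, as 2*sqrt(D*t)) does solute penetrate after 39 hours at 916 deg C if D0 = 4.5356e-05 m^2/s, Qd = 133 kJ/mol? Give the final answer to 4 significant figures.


Step 1: D = D0 * exp(-Qd/(R*T))
T = 1189.15 K
D = 4.5356e-05 * exp(-133e3 / (8.314 * 1189.15)) = 6.52021e-11 m^2/s
Step 2: L = 2*sqrt(D*t)
t = 39 h = 140400 s
L = 2*sqrt(6.52021e-11 * 140400) = 6.051e-03 m


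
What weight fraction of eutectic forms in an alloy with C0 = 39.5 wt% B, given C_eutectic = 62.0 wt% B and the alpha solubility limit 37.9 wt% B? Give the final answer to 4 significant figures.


f_primary = (C_e - C0) / (C_e - C_alpha_max)
f_primary = (62.0 - 39.5) / (62.0 - 37.9)
f_primary = 0.93361
f_eutectic = 1 - 0.93361 = 0.06639
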